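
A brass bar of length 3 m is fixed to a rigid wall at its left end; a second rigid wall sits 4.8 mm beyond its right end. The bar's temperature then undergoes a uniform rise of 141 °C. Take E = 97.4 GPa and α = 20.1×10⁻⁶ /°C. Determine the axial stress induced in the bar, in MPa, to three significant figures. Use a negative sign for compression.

Free thermal expansion αLΔT = 20.1e-6 · 3000 · 141 = 8.502 mm.
The walls engage after the gap closes; constrained expansion = 8.502 − 4.8 = 3.702 mm.
The walls impose strain ε = −(3.702)/3000 = -1.2341e-03; σ = Eε = 97400 · -1.2341e-03 = -120.2 MPa.

-120 MPa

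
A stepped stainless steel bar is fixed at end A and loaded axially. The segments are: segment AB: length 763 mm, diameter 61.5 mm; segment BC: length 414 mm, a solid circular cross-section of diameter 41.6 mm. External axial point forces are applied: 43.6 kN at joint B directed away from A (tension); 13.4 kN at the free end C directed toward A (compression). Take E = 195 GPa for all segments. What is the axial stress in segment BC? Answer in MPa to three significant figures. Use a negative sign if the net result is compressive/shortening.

-9.86 MPa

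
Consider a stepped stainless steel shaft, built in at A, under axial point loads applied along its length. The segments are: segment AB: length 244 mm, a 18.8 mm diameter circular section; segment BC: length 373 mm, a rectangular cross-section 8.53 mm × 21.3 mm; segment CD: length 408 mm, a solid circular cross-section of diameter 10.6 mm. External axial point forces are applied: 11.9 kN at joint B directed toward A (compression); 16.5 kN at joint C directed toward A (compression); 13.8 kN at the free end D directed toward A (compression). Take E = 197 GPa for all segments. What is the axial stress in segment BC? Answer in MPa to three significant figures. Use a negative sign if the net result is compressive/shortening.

-167 MPa

Internal axial forces (sectioning from the free end, tension +): N_CD = -13.8 kN, N_BC = -30.3 kN, N_AB = -42.2 kN.
A_BC = 181.7 mm².
σ_BC = N_BC/A_BC = -30300/181.7 = -166.8 MPa.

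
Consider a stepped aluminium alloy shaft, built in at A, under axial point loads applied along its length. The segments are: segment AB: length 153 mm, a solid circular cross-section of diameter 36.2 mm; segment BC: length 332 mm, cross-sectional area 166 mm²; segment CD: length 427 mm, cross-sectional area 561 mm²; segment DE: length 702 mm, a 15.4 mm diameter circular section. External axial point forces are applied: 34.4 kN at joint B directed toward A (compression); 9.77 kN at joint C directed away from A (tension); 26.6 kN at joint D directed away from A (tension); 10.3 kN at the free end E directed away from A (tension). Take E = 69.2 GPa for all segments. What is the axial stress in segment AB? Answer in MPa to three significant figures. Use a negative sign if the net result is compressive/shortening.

Internal axial forces (sectioning from the free end, tension +): N_DE = 10.3 kN, N_CD = 36.9 kN, N_BC = 46.67 kN, N_AB = 12.27 kN.
A_AB = 1029 mm².
σ_AB = N_AB/A_AB = 12270/1029 = 11.92 MPa.

11.9 MPa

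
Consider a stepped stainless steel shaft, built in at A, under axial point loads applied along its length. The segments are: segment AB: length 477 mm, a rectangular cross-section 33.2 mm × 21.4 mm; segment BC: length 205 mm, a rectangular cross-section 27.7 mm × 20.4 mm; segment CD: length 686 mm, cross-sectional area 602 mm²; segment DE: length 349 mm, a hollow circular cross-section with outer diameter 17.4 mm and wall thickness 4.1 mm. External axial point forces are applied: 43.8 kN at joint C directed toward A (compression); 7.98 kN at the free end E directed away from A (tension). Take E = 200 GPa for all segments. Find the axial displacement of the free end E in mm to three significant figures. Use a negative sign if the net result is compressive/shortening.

-0.0585 mm

Internal axial forces (sectioning from the free end, tension +): N_DE = 7.98 kN, N_CD = 7.98 kN, N_BC = -35.82 kN, N_AB = -35.82 kN.
A_AB = 710.5 mm².
A_BC = 565.1 mm².
A_DE = 171.3 mm².
δ_AB = -35820·477/(710.5·200000) = -0.1202 mm
δ_BC = -35820·205/(565.1·200000) = -0.06497 mm
δ_CD = 7980·686/(602·200000) = 0.04547 mm
δ_DE = 7980·349/(171.3·200000) = 0.08129 mm
δ = Σδ_i = -0.05846 mm.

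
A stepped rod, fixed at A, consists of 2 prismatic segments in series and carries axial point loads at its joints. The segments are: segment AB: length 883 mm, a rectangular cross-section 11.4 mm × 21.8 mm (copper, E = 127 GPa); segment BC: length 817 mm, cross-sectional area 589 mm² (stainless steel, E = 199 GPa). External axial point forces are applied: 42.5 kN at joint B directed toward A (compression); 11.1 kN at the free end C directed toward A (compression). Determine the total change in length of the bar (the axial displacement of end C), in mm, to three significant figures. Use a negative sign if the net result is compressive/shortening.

-1.58 mm

Internal axial forces (sectioning from the free end, tension +): N_BC = -11.1 kN, N_AB = -53.6 kN.
A_AB = 248.5 mm².
δ_AB = -53600·883/(248.5·127000) = -1.5 mm
δ_BC = -11100·817/(589·199000) = -0.07737 mm
δ = Σδ_i = -1.577 mm.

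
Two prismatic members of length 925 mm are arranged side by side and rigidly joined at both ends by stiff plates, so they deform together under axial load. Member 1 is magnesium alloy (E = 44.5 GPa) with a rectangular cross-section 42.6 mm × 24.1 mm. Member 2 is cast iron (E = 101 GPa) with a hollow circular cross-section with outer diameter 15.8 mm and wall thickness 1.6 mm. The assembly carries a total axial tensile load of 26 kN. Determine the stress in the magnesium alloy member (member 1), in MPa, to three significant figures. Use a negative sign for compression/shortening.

A_1 = 1027 mm².
A_2 = 71.38 mm².
Equal strain + equilibrium ⇒ each member carries load in proportion to AE: A₁E₁ = 45690000 N, A₂E₂ = 7209000 N, ΣAE = 52900000 N.
σ₁ = P·E₁/ΣAE = 26000·44500/52900000 = 21.87 MPa.

21.9 MPa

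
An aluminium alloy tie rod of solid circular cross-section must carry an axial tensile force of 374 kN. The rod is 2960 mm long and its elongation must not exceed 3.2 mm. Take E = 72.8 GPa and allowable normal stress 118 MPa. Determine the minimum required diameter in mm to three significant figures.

77.8 mm

Required area A ≥ P/σ_allow = 374000/118 = 3169 mm².
For a solid circular section, d ≥ √(4A/π) = 63.53 mm.
Elongation limit: A ≥ PL/(Eδ_allow) = 374000·2960/(72800·3.2) = 4752 mm² ⇒ d ≥ 77.79 mm.
The elongation limit governs.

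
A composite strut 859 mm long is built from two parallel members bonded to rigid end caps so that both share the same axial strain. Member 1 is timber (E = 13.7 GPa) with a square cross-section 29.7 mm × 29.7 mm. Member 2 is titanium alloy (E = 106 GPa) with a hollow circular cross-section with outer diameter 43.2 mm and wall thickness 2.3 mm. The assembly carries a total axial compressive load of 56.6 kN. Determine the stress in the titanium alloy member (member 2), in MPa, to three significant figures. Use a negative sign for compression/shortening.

-138 MPa

A_1 = 882.1 mm².
A_2 = 295.5 mm².
Equal strain + equilibrium ⇒ each member carries load in proportion to AE: A₁E₁ = 12080000 N, A₂E₂ = 31330000 N, ΣAE = 43410000 N.
σ₂ = P·E₂/ΣAE = -56600·106000/43410000 = -138.2 MPa.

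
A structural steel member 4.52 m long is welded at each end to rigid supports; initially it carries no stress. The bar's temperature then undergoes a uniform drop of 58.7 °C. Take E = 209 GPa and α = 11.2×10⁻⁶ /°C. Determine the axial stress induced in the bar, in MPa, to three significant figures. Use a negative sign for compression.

137 MPa

Free thermal expansion αLΔT = 11.2e-6 · 4520 · -58.7 = -2.972 mm.
The walls impose strain ε = −(-2.972)/4520 = 6.5744e-04; σ = Eε = 209000 · 6.5744e-04 = 137.4 MPa.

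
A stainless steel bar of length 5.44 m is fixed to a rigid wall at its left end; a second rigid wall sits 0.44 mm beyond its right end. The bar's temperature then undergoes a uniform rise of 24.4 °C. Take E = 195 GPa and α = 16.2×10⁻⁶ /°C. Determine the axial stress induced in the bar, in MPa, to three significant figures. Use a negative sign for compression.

Free thermal expansion αLΔT = 16.2e-6 · 5440 · 24.4 = 2.15 mm.
The walls engage after the gap closes; constrained expansion = 2.15 − 0.44 = 1.71 mm.
The walls impose strain ε = −(1.71)/5440 = -3.1440e-04; σ = Eε = 195000 · -3.1440e-04 = -61.31 MPa.

-61.3 MPa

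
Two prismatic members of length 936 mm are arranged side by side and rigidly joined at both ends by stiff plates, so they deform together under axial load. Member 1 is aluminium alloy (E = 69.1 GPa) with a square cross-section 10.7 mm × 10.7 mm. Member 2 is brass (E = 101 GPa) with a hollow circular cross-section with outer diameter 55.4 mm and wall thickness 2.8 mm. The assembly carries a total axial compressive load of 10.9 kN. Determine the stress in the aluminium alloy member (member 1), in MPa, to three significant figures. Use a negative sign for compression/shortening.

-13.8 MPa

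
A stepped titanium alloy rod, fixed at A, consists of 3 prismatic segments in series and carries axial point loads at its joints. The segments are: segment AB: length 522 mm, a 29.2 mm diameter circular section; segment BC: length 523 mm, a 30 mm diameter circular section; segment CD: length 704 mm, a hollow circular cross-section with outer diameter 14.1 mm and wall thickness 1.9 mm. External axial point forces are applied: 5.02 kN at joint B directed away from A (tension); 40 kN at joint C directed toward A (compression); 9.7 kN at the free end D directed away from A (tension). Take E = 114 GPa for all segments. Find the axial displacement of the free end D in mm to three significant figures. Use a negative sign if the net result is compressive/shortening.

Internal axial forces (sectioning from the free end, tension +): N_CD = 9.7 kN, N_BC = -30.3 kN, N_AB = -25.28 kN.
A_AB = 669.7 mm².
A_BC = 706.9 mm².
A_CD = 72.82 mm².
δ_AB = -25280·522/(669.7·114000) = -0.1729 mm
δ_BC = -30300·523/(706.9·114000) = -0.1967 mm
δ_CD = 9700·704/(72.82·114000) = 0.8226 mm
δ = Σδ_i = 0.4531 mm.

0.453 mm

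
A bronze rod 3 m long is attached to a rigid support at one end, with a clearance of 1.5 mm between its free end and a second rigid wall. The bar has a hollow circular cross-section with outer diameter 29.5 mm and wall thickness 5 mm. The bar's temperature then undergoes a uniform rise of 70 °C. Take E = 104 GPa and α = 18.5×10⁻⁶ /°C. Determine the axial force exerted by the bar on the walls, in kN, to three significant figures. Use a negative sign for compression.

-31.8 kN

Free thermal expansion αLΔT = 18.5e-6 · 3000 · 70 = 3.885 mm.
The walls engage after the gap closes; constrained expansion = 3.885 − 1.5 = 2.385 mm.
The walls impose strain ε = −(2.385)/3000 = -7.9500e-04; σ = Eε = 104000 · -7.9500e-04 = -82.68 MPa.
Wall reaction R = σ·A = -82.68·384.8 = -31820 N = -31.82 kN.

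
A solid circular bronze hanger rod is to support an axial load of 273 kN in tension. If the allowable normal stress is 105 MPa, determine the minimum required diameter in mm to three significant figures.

57.5 mm

Required area A ≥ P/σ_allow = 273000/105 = 2600 mm².
For a solid circular section, d ≥ √(4A/π) = 57.54 mm.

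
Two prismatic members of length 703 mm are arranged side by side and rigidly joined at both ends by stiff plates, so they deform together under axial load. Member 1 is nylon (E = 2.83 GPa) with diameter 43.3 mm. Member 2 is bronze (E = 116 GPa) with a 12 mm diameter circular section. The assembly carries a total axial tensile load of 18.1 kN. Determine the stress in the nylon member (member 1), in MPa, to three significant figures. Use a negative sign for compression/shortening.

2.96 MPa

A_1 = 1473 mm².
A_2 = 113.1 mm².
Equal strain + equilibrium ⇒ each member carries load in proportion to AE: A₁E₁ = 4167000 N, A₂E₂ = 13120000 N, ΣAE = 17290000 N.
σ₁ = P·E₁/ΣAE = 18100·2830/17290000 = 2.963 MPa.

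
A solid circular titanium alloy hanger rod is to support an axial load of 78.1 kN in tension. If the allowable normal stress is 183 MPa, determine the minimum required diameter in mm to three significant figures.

Required area A ≥ P/σ_allow = 78100/183 = 426.8 mm².
For a solid circular section, d ≥ √(4A/π) = 23.31 mm.

23.3 mm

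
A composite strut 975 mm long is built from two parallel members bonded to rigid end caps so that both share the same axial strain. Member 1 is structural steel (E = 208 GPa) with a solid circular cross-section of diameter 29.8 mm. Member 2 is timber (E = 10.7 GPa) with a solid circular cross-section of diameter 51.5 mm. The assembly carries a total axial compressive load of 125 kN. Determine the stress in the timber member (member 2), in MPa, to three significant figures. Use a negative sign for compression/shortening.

A_1 = 697.5 mm².
A_2 = 2083 mm².
Equal strain + equilibrium ⇒ each member carries load in proportion to AE: A₁E₁ = 145100000 N, A₂E₂ = 22290000 N, ΣAE = 167400000 N.
σ₂ = P·E₂/ΣAE = -125000·10700/167400000 = -7.992 MPa.

-7.99 MPa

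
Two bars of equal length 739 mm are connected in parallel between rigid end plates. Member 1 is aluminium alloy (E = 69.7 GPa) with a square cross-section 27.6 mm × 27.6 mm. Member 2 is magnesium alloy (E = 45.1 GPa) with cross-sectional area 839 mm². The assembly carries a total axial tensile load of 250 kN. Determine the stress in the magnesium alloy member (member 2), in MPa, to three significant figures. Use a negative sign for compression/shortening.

A_1 = 761.8 mm².
Equal strain + equilibrium ⇒ each member carries load in proportion to AE: A₁E₁ = 53090000 N, A₂E₂ = 37840000 N, ΣAE = 90930000 N.
σ₂ = P·E₂/ΣAE = 250000·45100/90930000 = 124 MPa.

124 MPa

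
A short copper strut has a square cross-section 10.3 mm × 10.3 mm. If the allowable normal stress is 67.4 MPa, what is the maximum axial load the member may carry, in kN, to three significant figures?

A = 106.1 mm².
P_max = σ_allow · A = 67.4 · 106.1 = 7150 N = 7.15 kN.

7.15 kN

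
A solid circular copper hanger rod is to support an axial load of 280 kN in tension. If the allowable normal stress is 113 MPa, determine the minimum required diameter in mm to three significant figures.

Required area A ≥ P/σ_allow = 280000/113 = 2478 mm².
For a solid circular section, d ≥ √(4A/π) = 56.17 mm.

56.2 mm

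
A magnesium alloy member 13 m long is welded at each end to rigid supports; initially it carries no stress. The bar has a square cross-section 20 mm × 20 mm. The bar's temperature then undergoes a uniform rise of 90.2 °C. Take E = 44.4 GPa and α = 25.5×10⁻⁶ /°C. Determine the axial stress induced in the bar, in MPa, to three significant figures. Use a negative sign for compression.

Free thermal expansion αLΔT = 25.5e-6 · 13000 · 90.2 = 29.9 mm.
The walls impose strain ε = −(29.9)/13000 = -2.3001e-03; σ = Eε = 44400 · -2.3001e-03 = -102.1 MPa.

-102 MPa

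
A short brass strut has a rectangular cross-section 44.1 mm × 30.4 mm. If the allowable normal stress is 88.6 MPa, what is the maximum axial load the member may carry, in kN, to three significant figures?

119 kN

A = 1341 mm².
P_max = σ_allow · A = 88.6 · 1341 = 118800 N = 118.8 kN.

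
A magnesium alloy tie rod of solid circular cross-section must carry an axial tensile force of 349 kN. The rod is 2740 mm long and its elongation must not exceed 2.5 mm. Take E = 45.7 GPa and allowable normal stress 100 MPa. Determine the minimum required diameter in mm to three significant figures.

Required area A ≥ P/σ_allow = 349000/100 = 3490 mm².
For a solid circular section, d ≥ √(4A/π) = 66.66 mm.
Elongation limit: A ≥ PL/(Eδ_allow) = 349000·2740/(45700·2.5) = 8370 mm² ⇒ d ≥ 103.2 mm.
The elongation limit governs.

103 mm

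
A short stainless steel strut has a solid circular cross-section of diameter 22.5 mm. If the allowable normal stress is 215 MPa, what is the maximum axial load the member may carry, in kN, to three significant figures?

85.5 kN

A = 397.6 mm².
P_max = σ_allow · A = 215 · 397.6 = 85490 N = 85.49 kN.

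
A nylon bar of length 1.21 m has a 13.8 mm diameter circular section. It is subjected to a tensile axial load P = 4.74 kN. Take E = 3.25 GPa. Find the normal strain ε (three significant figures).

A = 149.6 mm².
σ = N/A = 31.69 MPa; ε = σ/E = 31.69/3250 = 9.751e-03.

0.00975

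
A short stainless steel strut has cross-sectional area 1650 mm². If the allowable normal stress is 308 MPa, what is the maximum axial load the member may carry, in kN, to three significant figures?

508 kN

P_max = σ_allow · A = 308 · 1650 = 508200 N = 508.2 kN.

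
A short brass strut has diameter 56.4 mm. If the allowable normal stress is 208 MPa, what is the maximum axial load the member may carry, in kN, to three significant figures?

520 kN

A = 2498 mm².
P_max = σ_allow · A = 208 · 2498 = 519700 N = 519.7 kN.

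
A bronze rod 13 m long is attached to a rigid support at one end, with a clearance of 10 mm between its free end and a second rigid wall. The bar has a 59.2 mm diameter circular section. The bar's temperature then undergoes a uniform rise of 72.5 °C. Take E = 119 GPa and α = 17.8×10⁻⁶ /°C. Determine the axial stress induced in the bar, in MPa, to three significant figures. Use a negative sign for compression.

-62.0 MPa

Free thermal expansion αLΔT = 17.8e-6 · 13000 · 72.5 = 16.78 mm.
The walls engage after the gap closes; constrained expansion = 16.78 − 10 = 6.776 mm.
The walls impose strain ε = −(6.776)/13000 = -5.2127e-04; σ = Eε = 119000 · -5.2127e-04 = -62.03 MPa.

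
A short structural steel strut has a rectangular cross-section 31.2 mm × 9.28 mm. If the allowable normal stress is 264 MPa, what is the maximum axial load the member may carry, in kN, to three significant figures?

A = 289.5 mm².
P_max = σ_allow · A = 264 · 289.5 = 76440 N = 76.44 kN.

76.4 kN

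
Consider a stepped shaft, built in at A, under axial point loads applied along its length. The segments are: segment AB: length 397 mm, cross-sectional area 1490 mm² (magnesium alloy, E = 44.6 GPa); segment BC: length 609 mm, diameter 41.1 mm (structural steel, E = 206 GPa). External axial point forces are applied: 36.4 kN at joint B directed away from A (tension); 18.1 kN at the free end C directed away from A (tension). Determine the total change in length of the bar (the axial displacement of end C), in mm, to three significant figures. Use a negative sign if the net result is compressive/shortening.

0.366 mm

Internal axial forces (sectioning from the free end, tension +): N_BC = 18.1 kN, N_AB = 54.5 kN.
A_BC = 1327 mm².
δ_AB = 54500·397/(1490·44600) = 0.3256 mm
δ_BC = 18100·609/(1327·206000) = 0.04033 mm
δ = Σδ_i = 0.3659 mm.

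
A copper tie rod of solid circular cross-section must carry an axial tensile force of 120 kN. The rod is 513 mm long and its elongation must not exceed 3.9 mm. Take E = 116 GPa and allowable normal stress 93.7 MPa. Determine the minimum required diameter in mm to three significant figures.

40.4 mm

Required area A ≥ P/σ_allow = 120000/93.7 = 1281 mm².
For a solid circular section, d ≥ √(4A/π) = 40.38 mm.
Elongation limit: A ≥ PL/(Eδ_allow) = 120000·513/(116000·3.9) = 136.1 mm² ⇒ d ≥ 13.16 mm.
The stress limit governs.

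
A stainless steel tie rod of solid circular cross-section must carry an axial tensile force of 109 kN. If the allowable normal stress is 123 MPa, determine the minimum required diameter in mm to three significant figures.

Required area A ≥ P/σ_allow = 109000/123 = 886.2 mm².
For a solid circular section, d ≥ √(4A/π) = 33.59 mm.

33.6 mm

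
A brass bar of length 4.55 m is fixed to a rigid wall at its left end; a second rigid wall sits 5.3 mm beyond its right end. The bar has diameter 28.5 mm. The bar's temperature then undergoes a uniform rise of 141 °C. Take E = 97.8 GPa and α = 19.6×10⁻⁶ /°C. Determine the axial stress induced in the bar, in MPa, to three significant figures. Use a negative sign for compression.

Free thermal expansion αLΔT = 19.6e-6 · 4550 · 141 = 12.57 mm.
The walls engage after the gap closes; constrained expansion = 12.57 − 5.3 = 7.274 mm.
The walls impose strain ε = −(7.274)/4550 = -1.5988e-03; σ = Eε = 97800 · -1.5988e-03 = -156.4 MPa.

-156 MPa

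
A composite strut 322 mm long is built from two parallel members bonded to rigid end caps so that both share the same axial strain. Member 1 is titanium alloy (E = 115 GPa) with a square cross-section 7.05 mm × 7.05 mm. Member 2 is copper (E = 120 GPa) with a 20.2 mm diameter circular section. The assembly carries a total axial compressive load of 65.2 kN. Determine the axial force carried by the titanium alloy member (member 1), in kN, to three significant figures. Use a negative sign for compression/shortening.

A_1 = 49.7 mm².
A_2 = 320.5 mm².
Equal strain + equilibrium ⇒ each member carries load in proportion to AE: A₁E₁ = 5716000 N, A₂E₂ = 38460000 N, ΣAE = 44170000 N.
F₁ = P·A₁E₁/ΣAE = -65200·5716000/44170000 = -8437 N.

-8.44 kN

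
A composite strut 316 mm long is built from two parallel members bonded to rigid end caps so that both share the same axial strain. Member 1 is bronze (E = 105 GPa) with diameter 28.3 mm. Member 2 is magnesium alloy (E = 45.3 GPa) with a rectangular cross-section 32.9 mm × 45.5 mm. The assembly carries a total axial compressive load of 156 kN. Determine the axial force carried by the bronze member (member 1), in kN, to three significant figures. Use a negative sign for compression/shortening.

-77.0 kN

A_1 = 629 mm².
A_2 = 1497 mm².
Equal strain + equilibrium ⇒ each member carries load in proportion to AE: A₁E₁ = 66050000 N, A₂E₂ = 67810000 N, ΣAE = 133900000 N.
F₁ = P·A₁E₁/ΣAE = -156000·66050000/133900000 = -76970 N.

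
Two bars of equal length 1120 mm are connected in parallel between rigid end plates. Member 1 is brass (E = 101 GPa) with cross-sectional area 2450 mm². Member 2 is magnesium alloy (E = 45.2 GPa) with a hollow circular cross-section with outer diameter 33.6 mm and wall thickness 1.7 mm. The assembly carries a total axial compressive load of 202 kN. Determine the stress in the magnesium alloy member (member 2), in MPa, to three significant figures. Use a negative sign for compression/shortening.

A_2 = 170.4 mm².
Equal strain + equilibrium ⇒ each member carries load in proportion to AE: A₁E₁ = 247400000 N, A₂E₂ = 7701000 N, ΣAE = 255200000 N.
σ₂ = P·E₂/ΣAE = -202000·45200/255200000 = -35.78 MPa.

-35.8 MPa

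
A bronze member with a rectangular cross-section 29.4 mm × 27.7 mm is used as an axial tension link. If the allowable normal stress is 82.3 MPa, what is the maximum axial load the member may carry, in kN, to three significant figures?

67.0 kN

A = 814.4 mm².
P_max = σ_allow · A = 82.3 · 814.4 = 67020 N = 67.02 kN.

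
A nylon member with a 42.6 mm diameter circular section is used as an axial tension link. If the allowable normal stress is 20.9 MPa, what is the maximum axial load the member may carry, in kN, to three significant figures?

29.8 kN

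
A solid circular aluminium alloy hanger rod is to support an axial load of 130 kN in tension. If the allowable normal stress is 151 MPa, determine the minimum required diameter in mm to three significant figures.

Required area A ≥ P/σ_allow = 130000/151 = 860.9 mm².
For a solid circular section, d ≥ √(4A/π) = 33.11 mm.

33.1 mm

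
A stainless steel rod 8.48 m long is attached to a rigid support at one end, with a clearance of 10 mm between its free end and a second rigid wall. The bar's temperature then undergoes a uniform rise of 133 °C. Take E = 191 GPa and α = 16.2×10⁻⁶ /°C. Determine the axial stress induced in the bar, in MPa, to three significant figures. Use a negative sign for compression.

Free thermal expansion αLΔT = 16.2e-6 · 8480 · 133 = 18.27 mm.
The walls engage after the gap closes; constrained expansion = 18.27 − 10 = 8.271 mm.
The walls impose strain ε = −(8.271)/8480 = -9.7535e-04; σ = Eε = 191000 · -9.7535e-04 = -186.3 MPa.

-186 MPa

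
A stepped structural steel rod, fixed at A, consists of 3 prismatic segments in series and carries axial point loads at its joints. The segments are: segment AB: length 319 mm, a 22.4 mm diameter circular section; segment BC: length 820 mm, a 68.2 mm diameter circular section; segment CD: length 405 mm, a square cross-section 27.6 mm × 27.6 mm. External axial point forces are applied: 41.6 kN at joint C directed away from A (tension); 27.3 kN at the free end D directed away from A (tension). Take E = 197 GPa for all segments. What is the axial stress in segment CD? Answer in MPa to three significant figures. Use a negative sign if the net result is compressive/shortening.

35.8 MPa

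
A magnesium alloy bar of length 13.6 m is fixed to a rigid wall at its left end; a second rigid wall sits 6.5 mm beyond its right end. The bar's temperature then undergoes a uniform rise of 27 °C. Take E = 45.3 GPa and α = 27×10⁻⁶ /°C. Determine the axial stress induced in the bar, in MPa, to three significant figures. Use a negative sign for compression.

Free thermal expansion αLΔT = 27e-6 · 13600 · 27 = 9.914 mm.
The walls engage after the gap closes; constrained expansion = 9.914 − 6.5 = 3.414 mm.
The walls impose strain ε = −(3.414)/13600 = -2.5106e-04; σ = Eε = 45300 · -2.5106e-04 = -11.37 MPa.

-11.4 MPa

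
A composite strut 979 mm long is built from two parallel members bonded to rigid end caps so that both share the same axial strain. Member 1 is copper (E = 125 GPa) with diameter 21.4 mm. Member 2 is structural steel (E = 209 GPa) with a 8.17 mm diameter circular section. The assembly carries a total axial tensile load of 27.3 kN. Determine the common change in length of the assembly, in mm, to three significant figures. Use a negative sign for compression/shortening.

0.478 mm

A_1 = 359.7 mm².
A_2 = 52.42 mm².
Equal strain + equilibrium ⇒ each member carries load in proportion to AE: A₁E₁ = 44960000 N, A₂E₂ = 10960000 N, ΣAE = 55920000 N.
δ = PL/ΣAE = 27300·979/55920000 = 0.478 mm.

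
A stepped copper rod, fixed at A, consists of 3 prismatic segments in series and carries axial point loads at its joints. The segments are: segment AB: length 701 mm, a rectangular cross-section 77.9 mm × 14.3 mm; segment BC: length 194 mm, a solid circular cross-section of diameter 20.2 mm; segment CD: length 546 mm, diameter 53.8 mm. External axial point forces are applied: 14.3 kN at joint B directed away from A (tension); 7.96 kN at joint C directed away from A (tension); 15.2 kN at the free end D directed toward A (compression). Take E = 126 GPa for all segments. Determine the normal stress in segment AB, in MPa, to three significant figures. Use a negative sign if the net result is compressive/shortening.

6.34 MPa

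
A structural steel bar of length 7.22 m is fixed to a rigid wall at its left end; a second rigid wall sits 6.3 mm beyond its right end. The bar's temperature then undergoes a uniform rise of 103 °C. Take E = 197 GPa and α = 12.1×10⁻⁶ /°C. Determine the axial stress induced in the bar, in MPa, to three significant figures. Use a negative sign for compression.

-73.6 MPa

Free thermal expansion αLΔT = 12.1e-6 · 7220 · 103 = 8.998 mm.
The walls engage after the gap closes; constrained expansion = 8.998 − 6.3 = 2.698 mm.
The walls impose strain ε = −(2.698)/7220 = -3.7372e-04; σ = Eε = 197000 · -3.7372e-04 = -73.62 MPa.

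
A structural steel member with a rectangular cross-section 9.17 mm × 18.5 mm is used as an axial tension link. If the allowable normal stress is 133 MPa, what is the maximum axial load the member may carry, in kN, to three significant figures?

A = 169.6 mm².
P_max = σ_allow · A = 133 · 169.6 = 22560 N = 22.56 kN.

22.6 kN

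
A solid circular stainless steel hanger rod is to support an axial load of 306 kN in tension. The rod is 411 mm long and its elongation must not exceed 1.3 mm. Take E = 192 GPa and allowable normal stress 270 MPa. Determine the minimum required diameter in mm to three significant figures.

Required area A ≥ P/σ_allow = 306000/270 = 1133 mm².
For a solid circular section, d ≥ √(4A/π) = 37.99 mm.
Elongation limit: A ≥ PL/(Eδ_allow) = 306000·411/(192000·1.3) = 503.9 mm² ⇒ d ≥ 25.33 mm.
The stress limit governs.

38.0 mm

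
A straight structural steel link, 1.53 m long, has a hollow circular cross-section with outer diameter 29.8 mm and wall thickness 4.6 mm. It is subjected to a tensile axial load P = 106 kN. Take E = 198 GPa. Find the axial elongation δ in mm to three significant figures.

A = 364.2 mm².
δ_mech = NL/(AE) = 106000·1530/(364.2·198000) = 2.249 mm.

2.25 mm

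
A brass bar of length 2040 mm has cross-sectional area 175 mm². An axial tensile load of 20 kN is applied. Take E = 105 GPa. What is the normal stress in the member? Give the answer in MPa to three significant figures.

114 MPa

σ = N/A = 20000/175 = 114.3 MPa.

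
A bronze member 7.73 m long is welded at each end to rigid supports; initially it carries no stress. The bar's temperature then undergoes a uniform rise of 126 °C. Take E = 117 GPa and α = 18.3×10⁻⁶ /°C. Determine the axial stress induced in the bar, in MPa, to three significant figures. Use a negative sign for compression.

Free thermal expansion αLΔT = 18.3e-6 · 7730 · 126 = 17.82 mm.
The walls impose strain ε = −(17.82)/7730 = -2.3058e-03; σ = Eε = 117000 · -2.3058e-03 = -269.8 MPa.

-270 MPa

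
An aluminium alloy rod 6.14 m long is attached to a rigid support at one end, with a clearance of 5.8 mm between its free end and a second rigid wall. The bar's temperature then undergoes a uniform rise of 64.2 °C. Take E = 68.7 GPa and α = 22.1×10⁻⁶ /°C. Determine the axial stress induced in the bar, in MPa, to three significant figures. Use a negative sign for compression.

-32.6 MPa

Free thermal expansion αLΔT = 22.1e-6 · 6140 · 64.2 = 8.712 mm.
The walls engage after the gap closes; constrained expansion = 8.712 − 5.8 = 2.912 mm.
The walls impose strain ε = −(2.912)/6140 = -4.7419e-04; σ = Eε = 68700 · -4.7419e-04 = -32.58 MPa.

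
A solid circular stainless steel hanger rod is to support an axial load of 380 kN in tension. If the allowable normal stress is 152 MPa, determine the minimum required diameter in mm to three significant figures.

Required area A ≥ P/σ_allow = 380000/152 = 2500 mm².
For a solid circular section, d ≥ √(4A/π) = 56.42 mm.

56.4 mm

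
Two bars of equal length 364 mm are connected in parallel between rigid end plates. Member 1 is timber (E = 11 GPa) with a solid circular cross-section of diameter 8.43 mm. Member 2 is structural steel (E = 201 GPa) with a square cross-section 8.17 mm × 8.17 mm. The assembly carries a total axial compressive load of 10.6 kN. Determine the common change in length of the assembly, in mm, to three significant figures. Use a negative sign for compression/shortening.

-0.275 mm

A_1 = 55.81 mm².
A_2 = 66.75 mm².
Equal strain + equilibrium ⇒ each member carries load in proportion to AE: A₁E₁ = 614000 N, A₂E₂ = 13420000 N, ΣAE = 14030000 N.
δ = PL/ΣAE = -10600·364/14030000 = -0.275 mm.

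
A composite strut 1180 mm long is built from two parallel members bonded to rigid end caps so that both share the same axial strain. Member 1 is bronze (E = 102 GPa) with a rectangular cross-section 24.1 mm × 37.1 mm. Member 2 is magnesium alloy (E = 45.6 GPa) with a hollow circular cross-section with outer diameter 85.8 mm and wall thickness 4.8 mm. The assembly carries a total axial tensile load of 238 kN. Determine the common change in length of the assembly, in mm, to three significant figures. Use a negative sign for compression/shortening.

1.91 mm

A_1 = 894.1 mm².
A_2 = 1221 mm².
Equal strain + equilibrium ⇒ each member carries load in proportion to AE: A₁E₁ = 91200000 N, A₂E₂ = 55700000 N, ΣAE = 146900000 N.
δ = PL/ΣAE = 238000·1180/146900000 = 1.912 mm.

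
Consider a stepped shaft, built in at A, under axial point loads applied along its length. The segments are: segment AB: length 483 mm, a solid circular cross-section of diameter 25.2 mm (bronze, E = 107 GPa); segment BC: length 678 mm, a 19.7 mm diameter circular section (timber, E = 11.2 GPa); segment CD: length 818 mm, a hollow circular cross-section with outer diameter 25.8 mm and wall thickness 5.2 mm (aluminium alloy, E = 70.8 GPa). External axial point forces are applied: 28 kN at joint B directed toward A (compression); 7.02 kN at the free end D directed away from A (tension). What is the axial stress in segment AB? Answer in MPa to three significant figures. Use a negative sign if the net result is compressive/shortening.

-42.1 MPa

Internal axial forces (sectioning from the free end, tension +): N_CD = 7.02 kN, N_BC = 7.02 kN, N_AB = -20.98 kN.
A_AB = 498.8 mm².
σ_AB = N_AB/A_AB = -20980/498.8 = -42.06 MPa.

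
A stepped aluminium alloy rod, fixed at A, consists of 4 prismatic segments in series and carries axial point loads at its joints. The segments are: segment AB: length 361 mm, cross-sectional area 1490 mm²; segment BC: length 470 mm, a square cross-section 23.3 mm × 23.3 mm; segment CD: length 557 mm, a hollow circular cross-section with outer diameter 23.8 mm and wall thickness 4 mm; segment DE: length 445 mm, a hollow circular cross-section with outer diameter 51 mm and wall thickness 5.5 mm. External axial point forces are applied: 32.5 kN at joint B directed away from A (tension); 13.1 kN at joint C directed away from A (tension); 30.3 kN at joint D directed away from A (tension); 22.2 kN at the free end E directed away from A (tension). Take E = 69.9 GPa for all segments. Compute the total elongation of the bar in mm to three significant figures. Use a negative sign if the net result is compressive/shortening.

Internal axial forces (sectioning from the free end, tension +): N_DE = 22.2 kN, N_CD = 52.5 kN, N_BC = 65.6 kN, N_AB = 98.1 kN.
A_BC = 542.9 mm².
A_CD = 248.8 mm².
A_DE = 786.2 mm².
δ_AB = 98100·361/(1490·69900) = 0.34 mm
δ_BC = 65600·470/(542.9·69900) = 0.8125 mm
δ_CD = 52500·557/(248.8·69900) = 1.681 mm
δ_DE = 22200·445/(786.2·69900) = 0.1798 mm
δ = Σδ_i = 3.014 mm.

3.01 mm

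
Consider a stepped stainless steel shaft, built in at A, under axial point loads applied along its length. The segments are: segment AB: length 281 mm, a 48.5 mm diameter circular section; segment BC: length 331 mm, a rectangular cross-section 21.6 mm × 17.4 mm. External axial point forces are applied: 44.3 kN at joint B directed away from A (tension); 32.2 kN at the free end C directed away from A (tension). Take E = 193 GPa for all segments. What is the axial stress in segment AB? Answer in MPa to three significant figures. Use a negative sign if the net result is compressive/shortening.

Internal axial forces (sectioning from the free end, tension +): N_BC = 32.2 kN, N_AB = 76.5 kN.
A_AB = 1847 mm².
σ_AB = N_AB/A_AB = 76500/1847 = 41.41 MPa.

41.4 MPa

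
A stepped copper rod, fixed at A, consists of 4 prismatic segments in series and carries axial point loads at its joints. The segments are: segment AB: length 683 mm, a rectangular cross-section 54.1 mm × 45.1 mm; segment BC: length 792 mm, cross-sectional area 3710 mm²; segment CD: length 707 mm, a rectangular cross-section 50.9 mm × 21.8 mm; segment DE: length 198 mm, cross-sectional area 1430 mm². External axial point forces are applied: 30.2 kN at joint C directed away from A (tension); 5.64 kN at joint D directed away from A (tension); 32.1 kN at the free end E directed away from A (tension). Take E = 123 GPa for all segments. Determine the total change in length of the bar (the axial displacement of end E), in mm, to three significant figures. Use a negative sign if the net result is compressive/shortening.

Internal axial forces (sectioning from the free end, tension +): N_DE = 32.1 kN, N_CD = 37.74 kN, N_BC = 67.94 kN, N_AB = 67.94 kN.
A_AB = 2440 mm².
A_CD = 1110 mm².
δ_AB = 67940·683/(2440·123000) = 0.1546 mm
δ_BC = 67940·792/(3710·123000) = 0.1179 mm
δ_CD = 37740·707/(1110·123000) = 0.1955 mm
δ_DE = 32100·198/(1430·123000) = 0.03614 mm
δ = Σδ_i = 0.5042 mm.

0.504 mm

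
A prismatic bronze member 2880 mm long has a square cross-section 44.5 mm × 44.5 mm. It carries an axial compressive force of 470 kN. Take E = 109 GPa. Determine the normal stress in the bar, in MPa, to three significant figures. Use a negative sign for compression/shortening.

A = 1980 mm².
σ = N/A = -470000/1980 = -237.3 MPa.

-237 MPa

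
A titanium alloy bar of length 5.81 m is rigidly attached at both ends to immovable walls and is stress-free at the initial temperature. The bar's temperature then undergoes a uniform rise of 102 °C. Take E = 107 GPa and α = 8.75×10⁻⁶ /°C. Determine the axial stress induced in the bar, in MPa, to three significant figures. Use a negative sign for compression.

-95.5 MPa

Free thermal expansion αLΔT = 8.75e-6 · 5810 · 102 = 5.185 mm.
The walls impose strain ε = −(5.185)/5810 = -8.9250e-04; σ = Eε = 107000 · -8.9250e-04 = -95.5 MPa.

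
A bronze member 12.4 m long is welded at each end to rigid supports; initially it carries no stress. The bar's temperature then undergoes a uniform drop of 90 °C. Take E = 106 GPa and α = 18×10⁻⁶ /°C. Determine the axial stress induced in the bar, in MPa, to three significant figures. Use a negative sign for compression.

Free thermal expansion αLΔT = 18e-6 · 12400 · -90 = -20.09 mm.
The walls impose strain ε = −(-20.09)/12400 = 1.6200e-03; σ = Eε = 106000 · 1.6200e-03 = 171.7 MPa.

172 MPa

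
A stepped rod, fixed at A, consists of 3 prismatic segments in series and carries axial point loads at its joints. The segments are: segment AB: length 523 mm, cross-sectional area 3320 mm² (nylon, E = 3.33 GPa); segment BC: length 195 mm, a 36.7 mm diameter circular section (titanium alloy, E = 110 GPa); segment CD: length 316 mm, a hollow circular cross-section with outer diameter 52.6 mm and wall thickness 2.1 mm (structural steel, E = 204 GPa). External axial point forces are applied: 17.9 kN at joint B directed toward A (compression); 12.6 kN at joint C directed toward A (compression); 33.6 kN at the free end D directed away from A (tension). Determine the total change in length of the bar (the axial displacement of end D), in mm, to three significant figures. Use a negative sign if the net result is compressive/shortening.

Internal axial forces (sectioning from the free end, tension +): N_CD = 33.6 kN, N_BC = 21 kN, N_AB = 3.1 kN.
A_BC = 1058 mm².
A_CD = 333.2 mm².
δ_AB = 3100·523/(3320·3330) = 0.1466 mm
δ_BC = 21000·195/(1058·110000) = 0.03519 mm
δ_CD = 33600·316/(333.2·204000) = 0.1562 mm
δ = Σδ_i = 0.3381 mm.

0.338 mm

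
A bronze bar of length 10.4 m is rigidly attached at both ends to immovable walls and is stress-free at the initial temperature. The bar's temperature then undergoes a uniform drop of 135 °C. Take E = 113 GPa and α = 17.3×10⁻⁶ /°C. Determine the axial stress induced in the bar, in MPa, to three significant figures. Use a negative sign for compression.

Free thermal expansion αLΔT = 17.3e-6 · 10400 · -135 = -24.29 mm.
The walls impose strain ε = −(-24.29)/10400 = 2.3355e-03; σ = Eε = 113000 · 2.3355e-03 = 263.9 MPa.

264 MPa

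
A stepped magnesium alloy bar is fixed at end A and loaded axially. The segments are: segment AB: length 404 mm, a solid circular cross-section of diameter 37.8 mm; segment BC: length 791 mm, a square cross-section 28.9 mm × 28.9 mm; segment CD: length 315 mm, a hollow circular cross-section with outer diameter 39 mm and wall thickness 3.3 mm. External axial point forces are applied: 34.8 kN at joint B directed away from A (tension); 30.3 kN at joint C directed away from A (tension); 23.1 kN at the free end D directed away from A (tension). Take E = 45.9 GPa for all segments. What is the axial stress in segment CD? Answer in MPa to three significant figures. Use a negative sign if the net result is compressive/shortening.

Internal axial forces (sectioning from the free end, tension +): N_CD = 23.1 kN, N_BC = 53.4 kN, N_AB = 88.2 kN.
A_CD = 370.1 mm².
σ_CD = N_CD/A_CD = 23100/370.1 = 62.41 MPa.

62.4 MPa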